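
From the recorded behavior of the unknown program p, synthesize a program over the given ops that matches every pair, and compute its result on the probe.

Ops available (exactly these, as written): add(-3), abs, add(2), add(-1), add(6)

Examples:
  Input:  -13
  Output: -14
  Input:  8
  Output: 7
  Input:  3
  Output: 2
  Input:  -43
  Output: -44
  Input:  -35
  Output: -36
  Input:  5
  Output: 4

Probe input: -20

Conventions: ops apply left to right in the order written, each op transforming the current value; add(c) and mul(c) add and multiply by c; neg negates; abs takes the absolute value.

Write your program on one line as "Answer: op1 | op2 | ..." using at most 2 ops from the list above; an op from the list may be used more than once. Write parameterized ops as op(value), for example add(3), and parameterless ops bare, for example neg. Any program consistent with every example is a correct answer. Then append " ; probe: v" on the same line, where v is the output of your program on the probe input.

add(2) | add(-3) ; probe: -21

Check, running the answer program on each example:
  -13 -> -11 -> -14
  8 -> 10 -> 7
  3 -> 5 -> 2
  -43 -> -41 -> -44
  -35 -> -33 -> -36
  5 -> 7 -> 4
  probe: -20 -> -18 -> -21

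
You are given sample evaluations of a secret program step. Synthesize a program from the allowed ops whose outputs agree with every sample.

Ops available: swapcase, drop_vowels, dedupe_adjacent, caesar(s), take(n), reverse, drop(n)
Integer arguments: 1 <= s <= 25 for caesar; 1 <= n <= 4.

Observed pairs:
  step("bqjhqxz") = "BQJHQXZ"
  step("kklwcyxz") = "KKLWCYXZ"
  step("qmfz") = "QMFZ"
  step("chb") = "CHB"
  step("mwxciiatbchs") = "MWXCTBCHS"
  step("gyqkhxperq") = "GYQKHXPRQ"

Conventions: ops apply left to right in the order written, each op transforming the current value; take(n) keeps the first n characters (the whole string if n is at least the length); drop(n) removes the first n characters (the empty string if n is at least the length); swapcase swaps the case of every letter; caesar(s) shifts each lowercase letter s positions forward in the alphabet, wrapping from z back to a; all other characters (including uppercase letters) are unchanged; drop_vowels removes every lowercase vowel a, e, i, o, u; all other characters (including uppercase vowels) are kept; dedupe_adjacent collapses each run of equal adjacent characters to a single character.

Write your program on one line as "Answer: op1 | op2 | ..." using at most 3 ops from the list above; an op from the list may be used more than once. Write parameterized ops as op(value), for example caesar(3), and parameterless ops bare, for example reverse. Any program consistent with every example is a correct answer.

drop_vowels | swapcase

Check, running the answer program on each example:
  "bqjhqxz" -> "bqjhqxz" -> "BQJHQXZ"
  "kklwcyxz" -> "kklwcyxz" -> "KKLWCYXZ"
  "qmfz" -> "qmfz" -> "QMFZ"
  "chb" -> "chb" -> "CHB"
  "mwxciiatbchs" -> "mwxctbchs" -> "MWXCTBCHS"
  "gyqkhxperq" -> "gyqkhxprq" -> "GYQKHXPRQ"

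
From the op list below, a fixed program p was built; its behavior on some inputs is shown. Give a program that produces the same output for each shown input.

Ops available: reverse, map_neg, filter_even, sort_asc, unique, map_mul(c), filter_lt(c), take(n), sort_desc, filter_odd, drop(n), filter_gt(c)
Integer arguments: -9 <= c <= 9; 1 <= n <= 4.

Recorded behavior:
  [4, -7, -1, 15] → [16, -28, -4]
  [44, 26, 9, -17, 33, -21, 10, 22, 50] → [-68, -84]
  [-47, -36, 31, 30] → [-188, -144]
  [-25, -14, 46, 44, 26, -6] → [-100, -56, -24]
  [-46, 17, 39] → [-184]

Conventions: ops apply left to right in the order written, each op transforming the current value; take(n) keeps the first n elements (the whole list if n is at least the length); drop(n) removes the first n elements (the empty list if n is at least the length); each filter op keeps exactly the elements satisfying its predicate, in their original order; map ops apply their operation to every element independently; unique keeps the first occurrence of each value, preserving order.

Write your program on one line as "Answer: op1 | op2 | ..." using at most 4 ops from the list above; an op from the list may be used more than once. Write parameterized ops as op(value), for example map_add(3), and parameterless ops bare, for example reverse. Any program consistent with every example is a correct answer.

map_neg | filter_gt(-9) | map_mul(-4)

Check, running the answer program on each example:
  [4, -7, -1, 15] -> [-4, 7, 1, -15] -> [-4, 7, 1] -> [16, -28, -4]
  [44, 26, 9, -17, 33, -21, 10, 22, 50] -> [-44, -26, -9, 17, -33, 21, -10, -22, -50] -> [17, 21] -> [-68, -84]
  [-47, -36, 31, 30] -> [47, 36, -31, -30] -> [47, 36] -> [-188, -144]
  [-25, -14, 46, 44, 26, -6] -> [25, 14, -46, -44, -26, 6] -> [25, 14, 6] -> [-100, -56, -24]
  [-46, 17, 39] -> [46, -17, -39] -> [46] -> [-184]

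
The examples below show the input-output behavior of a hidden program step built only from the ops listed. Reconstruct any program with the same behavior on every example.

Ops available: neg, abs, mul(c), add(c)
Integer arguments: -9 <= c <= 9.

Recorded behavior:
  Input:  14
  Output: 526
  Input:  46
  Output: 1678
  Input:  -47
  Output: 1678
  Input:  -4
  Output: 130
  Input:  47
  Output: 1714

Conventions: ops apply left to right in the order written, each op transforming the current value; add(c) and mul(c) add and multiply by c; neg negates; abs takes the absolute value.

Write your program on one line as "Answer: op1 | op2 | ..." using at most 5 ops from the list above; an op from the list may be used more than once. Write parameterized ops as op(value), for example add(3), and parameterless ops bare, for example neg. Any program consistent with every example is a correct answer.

mul(6) | add(3) | abs | mul(6) | add(4)

Check, running the answer program on each example:
  14 -> 84 -> 87 -> 87 -> 522 -> 526
  46 -> 276 -> 279 -> 279 -> 1674 -> 1678
  -47 -> -282 -> -279 -> 279 -> 1674 -> 1678
  -4 -> -24 -> -21 -> 21 -> 126 -> 130
  47 -> 282 -> 285 -> 285 -> 1710 -> 1714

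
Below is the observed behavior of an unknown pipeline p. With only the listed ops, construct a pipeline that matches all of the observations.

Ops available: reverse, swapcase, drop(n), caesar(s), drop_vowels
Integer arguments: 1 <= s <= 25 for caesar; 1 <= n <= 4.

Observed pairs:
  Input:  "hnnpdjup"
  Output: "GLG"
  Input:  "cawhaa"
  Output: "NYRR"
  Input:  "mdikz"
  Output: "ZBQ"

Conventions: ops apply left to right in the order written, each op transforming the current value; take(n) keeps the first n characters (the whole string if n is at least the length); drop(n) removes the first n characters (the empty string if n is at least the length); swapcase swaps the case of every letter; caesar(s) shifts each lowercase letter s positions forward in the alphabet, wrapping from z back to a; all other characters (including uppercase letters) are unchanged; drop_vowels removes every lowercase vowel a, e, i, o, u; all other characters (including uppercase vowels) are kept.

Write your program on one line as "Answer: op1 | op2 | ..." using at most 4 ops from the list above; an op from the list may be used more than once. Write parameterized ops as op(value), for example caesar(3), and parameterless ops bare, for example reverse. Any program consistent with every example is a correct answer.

drop(2) | caesar(17) | drop_vowels | swapcase

Check, running the answer program on each example:
  "hnnpdjup" -> "npdjup" -> "egualg" -> "glg" -> "GLG"
  "cawhaa" -> "whaa" -> "nyrr" -> "nyrr" -> "NYRR"
  "mdikz" -> "ikz" -> "zbq" -> "zbq" -> "ZBQ"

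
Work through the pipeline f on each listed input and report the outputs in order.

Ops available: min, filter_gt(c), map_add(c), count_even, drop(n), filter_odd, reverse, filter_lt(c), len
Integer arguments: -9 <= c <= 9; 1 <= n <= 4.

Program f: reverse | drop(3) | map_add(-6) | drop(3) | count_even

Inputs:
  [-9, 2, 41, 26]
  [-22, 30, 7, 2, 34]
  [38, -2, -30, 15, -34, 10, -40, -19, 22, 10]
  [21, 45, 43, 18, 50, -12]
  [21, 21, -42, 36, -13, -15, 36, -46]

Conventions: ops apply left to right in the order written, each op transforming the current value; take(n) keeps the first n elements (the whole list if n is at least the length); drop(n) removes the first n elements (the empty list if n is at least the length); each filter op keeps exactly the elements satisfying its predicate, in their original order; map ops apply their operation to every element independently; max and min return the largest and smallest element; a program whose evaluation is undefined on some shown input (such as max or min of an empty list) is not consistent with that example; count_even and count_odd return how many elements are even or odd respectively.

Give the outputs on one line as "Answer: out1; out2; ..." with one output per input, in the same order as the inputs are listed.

0; 0; 3; 0; 0

Execution, op by op:
  [-9, 2, 41, 26] -> [26, 41, 2, -9] -> [-9] -> [-15] -> [] -> 0
  [-22, 30, 7, 2, 34] -> [34, 2, 7, 30, -22] -> [30, -22] -> [24, -28] -> [] -> 0
  [38, -2, -30, 15, -34, 10, -40, -19, 22, 10] -> [10, 22, -19, -40, 10, -34, 15, -30, -2, 38] -> [-40, 10, -34, 15, -30, -2, 38] -> [-46, 4, -40, 9, -36, -8, 32] -> [9, -36, -8, 32] -> 3
  [21, 45, 43, 18, 50, -12] -> [-12, 50, 18, 43, 45, 21] -> [43, 45, 21] -> [37, 39, 15] -> [] -> 0
  [21, 21, -42, 36, -13, -15, 36, -46] -> [-46, 36, -15, -13, 36, -42, 21, 21] -> [-13, 36, -42, 21, 21] -> [-19, 30, -48, 15, 15] -> [15, 15] -> 0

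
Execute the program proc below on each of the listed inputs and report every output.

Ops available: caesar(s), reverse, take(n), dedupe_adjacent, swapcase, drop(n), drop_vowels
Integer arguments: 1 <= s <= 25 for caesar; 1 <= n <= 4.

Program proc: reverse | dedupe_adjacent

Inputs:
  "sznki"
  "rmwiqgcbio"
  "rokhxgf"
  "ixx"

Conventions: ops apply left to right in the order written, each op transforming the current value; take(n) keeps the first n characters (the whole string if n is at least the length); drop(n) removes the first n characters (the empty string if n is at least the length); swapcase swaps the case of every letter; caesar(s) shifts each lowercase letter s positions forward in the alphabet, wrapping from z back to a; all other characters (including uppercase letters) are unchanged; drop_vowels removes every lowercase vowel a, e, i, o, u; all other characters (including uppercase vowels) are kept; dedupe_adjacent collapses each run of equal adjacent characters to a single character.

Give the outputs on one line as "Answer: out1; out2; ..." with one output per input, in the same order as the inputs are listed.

"iknzs"; "oibcgqiwmr"; "fgxhkor"; "xi"

Execution, op by op:
  "sznki" -> "iknzs" -> "iknzs"
  "rmwiqgcbio" -> "oibcgqiwmr" -> "oibcgqiwmr"
  "rokhxgf" -> "fgxhkor" -> "fgxhkor"
  "ixx" -> "xxi" -> "xi"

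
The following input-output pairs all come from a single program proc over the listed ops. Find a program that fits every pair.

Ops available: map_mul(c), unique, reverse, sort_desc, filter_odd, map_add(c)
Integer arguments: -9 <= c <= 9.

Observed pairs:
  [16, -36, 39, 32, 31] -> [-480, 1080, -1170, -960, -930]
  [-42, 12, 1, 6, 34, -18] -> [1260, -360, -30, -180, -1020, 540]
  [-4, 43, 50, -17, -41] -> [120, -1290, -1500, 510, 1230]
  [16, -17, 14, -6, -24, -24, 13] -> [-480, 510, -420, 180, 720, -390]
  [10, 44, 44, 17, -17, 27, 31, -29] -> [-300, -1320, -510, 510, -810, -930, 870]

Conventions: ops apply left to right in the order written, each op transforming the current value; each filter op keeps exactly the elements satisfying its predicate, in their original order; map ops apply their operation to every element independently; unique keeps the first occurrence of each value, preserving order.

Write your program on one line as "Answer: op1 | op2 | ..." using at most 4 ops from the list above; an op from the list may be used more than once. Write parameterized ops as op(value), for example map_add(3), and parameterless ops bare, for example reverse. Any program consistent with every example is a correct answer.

unique | map_mul(-5) | map_mul(6)

Check, running the answer program on each example:
  [16, -36, 39, 32, 31] -> [16, -36, 39, 32, 31] -> [-80, 180, -195, -160, -155] -> [-480, 1080, -1170, -960, -930]
  [-42, 12, 1, 6, 34, -18] -> [-42, 12, 1, 6, 34, -18] -> [210, -60, -5, -30, -170, 90] -> [1260, -360, -30, -180, -1020, 540]
  [-4, 43, 50, -17, -41] -> [-4, 43, 50, -17, -41] -> [20, -215, -250, 85, 205] -> [120, -1290, -1500, 510, 1230]
  [16, -17, 14, -6, -24, -24, 13] -> [16, -17, 14, -6, -24, 13] -> [-80, 85, -70, 30, 120, -65] -> [-480, 510, -420, 180, 720, -390]
  [10, 44, 44, 17, -17, 27, 31, -29] -> [10, 44, 17, -17, 27, 31, -29] -> [-50, -220, -85, 85, -135, -155, 145] -> [-300, -1320, -510, 510, -810, -930, 870]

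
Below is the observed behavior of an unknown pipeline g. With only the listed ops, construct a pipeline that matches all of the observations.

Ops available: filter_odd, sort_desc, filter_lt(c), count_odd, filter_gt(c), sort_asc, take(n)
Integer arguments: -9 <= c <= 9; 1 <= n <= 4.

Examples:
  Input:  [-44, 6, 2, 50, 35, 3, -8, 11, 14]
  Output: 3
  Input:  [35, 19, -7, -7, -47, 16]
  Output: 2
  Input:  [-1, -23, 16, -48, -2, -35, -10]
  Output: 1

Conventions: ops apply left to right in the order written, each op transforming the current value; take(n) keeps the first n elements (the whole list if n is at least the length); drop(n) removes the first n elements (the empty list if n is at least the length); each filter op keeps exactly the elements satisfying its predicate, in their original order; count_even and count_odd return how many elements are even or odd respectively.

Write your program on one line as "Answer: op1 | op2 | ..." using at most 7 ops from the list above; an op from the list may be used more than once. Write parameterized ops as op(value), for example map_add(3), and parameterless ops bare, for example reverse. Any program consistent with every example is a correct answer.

sort_asc | sort_desc | filter_gt(-8) | filter_odd | filter_gt(-7) | count_odd

Check, running the answer program on each example:
  [-44, 6, 2, 50, 35, 3, -8, 11, 14] -> [-44, -8, 2, 3, 6, 11, 14, 35, 50] -> [50, 35, 14, 11, 6, 3, 2, -8, -44] -> [50, 35, 14, 11, 6, 3, 2] -> [35, 11, 3] -> [35, 11, 3] -> 3
  [35, 19, -7, -7, -47, 16] -> [-47, -7, -7, 16, 19, 35] -> [35, 19, 16, -7, -7, -47] -> [35, 19, 16, -7, -7] -> [35, 19, -7, -7] -> [35, 19] -> 2
  [-1, -23, 16, -48, -2, -35, -10] -> [-48, -35, -23, -10, -2, -1, 16] -> [16, -1, -2, -10, -23, -35, -48] -> [16, -1, -2] -> [-1] -> [-1] -> 1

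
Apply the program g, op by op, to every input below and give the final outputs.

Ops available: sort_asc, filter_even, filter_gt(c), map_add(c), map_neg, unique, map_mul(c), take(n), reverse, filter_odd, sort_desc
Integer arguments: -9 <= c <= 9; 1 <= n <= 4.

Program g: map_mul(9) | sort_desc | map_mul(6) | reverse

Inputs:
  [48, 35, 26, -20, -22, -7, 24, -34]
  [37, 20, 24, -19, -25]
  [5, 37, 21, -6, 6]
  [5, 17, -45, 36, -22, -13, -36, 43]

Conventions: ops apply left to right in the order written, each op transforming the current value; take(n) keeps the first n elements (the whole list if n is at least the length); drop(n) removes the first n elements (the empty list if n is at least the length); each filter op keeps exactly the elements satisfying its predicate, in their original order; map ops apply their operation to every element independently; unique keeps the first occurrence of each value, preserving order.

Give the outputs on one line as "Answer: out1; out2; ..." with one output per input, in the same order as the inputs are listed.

[-1836, -1188, -1080, -378, 1296, 1404, 1890, 2592]; [-1350, -1026, 1080, 1296, 1998]; [-324, 270, 324, 1134, 1998]; [-2430, -1944, -1188, -702, 270, 918, 1944, 2322]

Execution, op by op:
  [48, 35, 26, -20, -22, -7, 24, -34] -> [432, 315, 234, -180, -198, -63, 216, -306] -> [432, 315, 234, 216, -63, -180, -198, -306] -> [2592, 1890, 1404, 1296, -378, -1080, -1188, -1836] -> [-1836, -1188, -1080, -378, 1296, 1404, 1890, 2592]
  [37, 20, 24, -19, -25] -> [333, 180, 216, -171, -225] -> [333, 216, 180, -171, -225] -> [1998, 1296, 1080, -1026, -1350] -> [-1350, -1026, 1080, 1296, 1998]
  [5, 37, 21, -6, 6] -> [45, 333, 189, -54, 54] -> [333, 189, 54, 45, -54] -> [1998, 1134, 324, 270, -324] -> [-324, 270, 324, 1134, 1998]
  [5, 17, -45, 36, -22, -13, -36, 43] -> [45, 153, -405, 324, -198, -117, -324, 387] -> [387, 324, 153, 45, -117, -198, -324, -405] -> [2322, 1944, 918, 270, -702, -1188, -1944, -2430] -> [-2430, -1944, -1188, -702, 270, 918, 1944, 2322]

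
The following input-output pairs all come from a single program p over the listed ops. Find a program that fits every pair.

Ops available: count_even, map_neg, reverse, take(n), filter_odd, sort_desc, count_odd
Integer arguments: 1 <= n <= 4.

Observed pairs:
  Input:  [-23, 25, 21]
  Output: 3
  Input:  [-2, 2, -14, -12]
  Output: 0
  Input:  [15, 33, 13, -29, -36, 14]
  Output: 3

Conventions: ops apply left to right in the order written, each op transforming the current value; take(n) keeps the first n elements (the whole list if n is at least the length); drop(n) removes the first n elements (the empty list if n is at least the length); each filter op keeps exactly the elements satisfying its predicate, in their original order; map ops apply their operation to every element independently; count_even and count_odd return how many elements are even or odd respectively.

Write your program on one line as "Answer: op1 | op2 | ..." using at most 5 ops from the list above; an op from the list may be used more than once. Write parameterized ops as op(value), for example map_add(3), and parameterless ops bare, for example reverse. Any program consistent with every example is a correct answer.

take(3) | filter_odd | sort_desc | reverse | count_odd

Check, running the answer program on each example:
  [-23, 25, 21] -> [-23, 25, 21] -> [-23, 25, 21] -> [25, 21, -23] -> [-23, 21, 25] -> 3
  [-2, 2, -14, -12] -> [-2, 2, -14] -> [] -> [] -> [] -> 0
  [15, 33, 13, -29, -36, 14] -> [15, 33, 13] -> [15, 33, 13] -> [33, 15, 13] -> [13, 15, 33] -> 3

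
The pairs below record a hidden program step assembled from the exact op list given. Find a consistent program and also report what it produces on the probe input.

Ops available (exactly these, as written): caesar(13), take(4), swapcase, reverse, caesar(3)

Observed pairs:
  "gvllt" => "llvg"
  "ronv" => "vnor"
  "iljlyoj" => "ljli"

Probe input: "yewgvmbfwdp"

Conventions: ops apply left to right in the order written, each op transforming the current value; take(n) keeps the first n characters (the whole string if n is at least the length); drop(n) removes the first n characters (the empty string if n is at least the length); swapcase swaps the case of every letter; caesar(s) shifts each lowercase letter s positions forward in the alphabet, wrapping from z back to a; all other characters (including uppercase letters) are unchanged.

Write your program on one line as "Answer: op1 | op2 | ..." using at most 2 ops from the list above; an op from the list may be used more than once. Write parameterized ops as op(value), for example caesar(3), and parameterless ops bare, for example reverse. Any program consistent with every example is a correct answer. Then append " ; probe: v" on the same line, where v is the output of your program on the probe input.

take(4) | reverse ; probe: "gwey"

Check, running the answer program on each example:
  "gvllt" -> "gvll" -> "llvg"
  "ronv" -> "ronv" -> "vnor"
  "iljlyoj" -> "iljl" -> "ljli"
  probe: "yewgvmbfwdp" -> "yewg" -> "gwey"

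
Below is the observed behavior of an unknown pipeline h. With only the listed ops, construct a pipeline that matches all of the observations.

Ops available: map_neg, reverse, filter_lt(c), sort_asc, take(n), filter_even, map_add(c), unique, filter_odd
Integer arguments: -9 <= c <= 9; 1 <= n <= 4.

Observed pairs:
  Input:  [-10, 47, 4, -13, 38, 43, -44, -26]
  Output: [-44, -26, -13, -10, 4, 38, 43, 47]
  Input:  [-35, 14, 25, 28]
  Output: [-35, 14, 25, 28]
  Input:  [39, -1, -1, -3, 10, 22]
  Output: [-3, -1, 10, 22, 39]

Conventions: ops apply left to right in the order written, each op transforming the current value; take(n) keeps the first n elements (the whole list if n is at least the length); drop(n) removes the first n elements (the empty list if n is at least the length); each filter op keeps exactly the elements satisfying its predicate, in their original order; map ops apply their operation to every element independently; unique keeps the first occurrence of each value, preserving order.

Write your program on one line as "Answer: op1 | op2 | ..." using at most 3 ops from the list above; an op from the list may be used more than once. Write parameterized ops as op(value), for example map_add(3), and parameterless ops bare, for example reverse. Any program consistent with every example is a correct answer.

unique | sort_asc

Check, running the answer program on each example:
  [-10, 47, 4, -13, 38, 43, -44, -26] -> [-10, 47, 4, -13, 38, 43, -44, -26] -> [-44, -26, -13, -10, 4, 38, 43, 47]
  [-35, 14, 25, 28] -> [-35, 14, 25, 28] -> [-35, 14, 25, 28]
  [39, -1, -1, -3, 10, 22] -> [39, -1, -3, 10, 22] -> [-3, -1, 10, 22, 39]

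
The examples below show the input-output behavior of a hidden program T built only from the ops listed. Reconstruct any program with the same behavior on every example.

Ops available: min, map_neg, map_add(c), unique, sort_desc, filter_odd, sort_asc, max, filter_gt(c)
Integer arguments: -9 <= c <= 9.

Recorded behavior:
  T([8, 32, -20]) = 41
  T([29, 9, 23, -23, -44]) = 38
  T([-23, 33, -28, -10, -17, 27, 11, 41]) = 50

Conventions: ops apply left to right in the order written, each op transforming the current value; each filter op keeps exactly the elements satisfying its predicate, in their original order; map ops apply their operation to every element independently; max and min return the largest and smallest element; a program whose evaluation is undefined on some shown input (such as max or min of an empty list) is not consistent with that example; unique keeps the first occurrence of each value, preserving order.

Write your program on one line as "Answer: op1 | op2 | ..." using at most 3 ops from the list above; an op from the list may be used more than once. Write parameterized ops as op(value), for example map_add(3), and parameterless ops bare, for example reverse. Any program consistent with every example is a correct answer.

map_add(9) | max

Check, running the answer program on each example:
  [8, 32, -20] -> [17, 41, -11] -> 41
  [29, 9, 23, -23, -44] -> [38, 18, 32, -14, -35] -> 38
  [-23, 33, -28, -10, -17, 27, 11, 41] -> [-14, 42, -19, -1, -8, 36, 20, 50] -> 50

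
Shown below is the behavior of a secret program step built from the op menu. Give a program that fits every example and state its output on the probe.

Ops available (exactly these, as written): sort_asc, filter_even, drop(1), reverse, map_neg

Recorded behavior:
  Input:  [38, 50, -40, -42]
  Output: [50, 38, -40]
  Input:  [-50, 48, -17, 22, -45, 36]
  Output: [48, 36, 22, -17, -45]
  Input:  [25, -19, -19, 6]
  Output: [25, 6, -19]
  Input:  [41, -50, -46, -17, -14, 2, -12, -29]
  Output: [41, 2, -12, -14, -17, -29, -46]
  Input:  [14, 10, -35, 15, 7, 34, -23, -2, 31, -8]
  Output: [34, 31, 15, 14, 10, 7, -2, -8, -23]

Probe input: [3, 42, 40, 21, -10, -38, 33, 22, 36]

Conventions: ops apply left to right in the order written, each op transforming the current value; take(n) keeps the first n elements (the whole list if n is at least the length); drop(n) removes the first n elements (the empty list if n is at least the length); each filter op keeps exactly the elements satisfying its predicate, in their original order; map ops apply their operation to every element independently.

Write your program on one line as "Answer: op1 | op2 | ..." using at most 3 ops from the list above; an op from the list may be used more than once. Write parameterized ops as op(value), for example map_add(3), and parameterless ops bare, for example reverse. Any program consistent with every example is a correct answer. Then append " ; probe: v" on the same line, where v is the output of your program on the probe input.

sort_asc | drop(1) | reverse ; probe: [42, 40, 36, 33, 22, 21, 3, -10]

Check, running the answer program on each example:
  [38, 50, -40, -42] -> [-42, -40, 38, 50] -> [-40, 38, 50] -> [50, 38, -40]
  [-50, 48, -17, 22, -45, 36] -> [-50, -45, -17, 22, 36, 48] -> [-45, -17, 22, 36, 48] -> [48, 36, 22, -17, -45]
  [25, -19, -19, 6] -> [-19, -19, 6, 25] -> [-19, 6, 25] -> [25, 6, -19]
  [41, -50, -46, -17, -14, 2, -12, -29] -> [-50, -46, -29, -17, -14, -12, 2, 41] -> [-46, -29, -17, -14, -12, 2, 41] -> [41, 2, -12, -14, -17, -29, -46]
  [14, 10, -35, 15, 7, 34, -23, -2, 31, -8] -> [-35, -23, -8, -2, 7, 10, 14, 15, 31, 34] -> [-23, -8, -2, 7, 10, 14, 15, 31, 34] -> [34, 31, 15, 14, 10, 7, -2, -8, -23]
  probe: [3, 42, 40, 21, -10, -38, 33, 22, 36] -> [-38, -10, 3, 21, 22, 33, 36, 40, 42] -> [-10, 3, 21, 22, 33, 36, 40, 42] -> [42, 40, 36, 33, 22, 21, 3, -10]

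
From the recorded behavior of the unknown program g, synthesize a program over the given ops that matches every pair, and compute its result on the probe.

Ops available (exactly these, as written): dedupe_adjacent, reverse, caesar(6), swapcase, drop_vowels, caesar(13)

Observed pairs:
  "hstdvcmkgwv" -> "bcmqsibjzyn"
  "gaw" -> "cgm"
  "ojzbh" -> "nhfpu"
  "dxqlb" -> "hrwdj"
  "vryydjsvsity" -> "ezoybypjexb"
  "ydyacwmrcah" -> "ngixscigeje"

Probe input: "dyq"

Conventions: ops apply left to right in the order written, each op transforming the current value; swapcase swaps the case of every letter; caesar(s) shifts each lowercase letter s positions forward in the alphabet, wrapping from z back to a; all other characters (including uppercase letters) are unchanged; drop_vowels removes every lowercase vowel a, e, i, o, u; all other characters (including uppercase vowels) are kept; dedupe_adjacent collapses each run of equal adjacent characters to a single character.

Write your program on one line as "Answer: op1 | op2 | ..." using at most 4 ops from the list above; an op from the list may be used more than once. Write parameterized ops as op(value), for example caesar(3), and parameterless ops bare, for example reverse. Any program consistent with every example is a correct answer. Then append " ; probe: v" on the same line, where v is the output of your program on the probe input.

caesar(6) | reverse | dedupe_adjacent ; probe: "wej"

Check, running the answer program on each example:
  "hstdvcmkgwv" -> "nyzjbisqmcb" -> "bcmqsibjzyn" -> "bcmqsibjzyn"
  "gaw" -> "mgc" -> "cgm" -> "cgm"
  "ojzbh" -> "upfhn" -> "nhfpu" -> "nhfpu"
  "dxqlb" -> "jdwrh" -> "hrwdj" -> "hrwdj"
  "vryydjsvsity" -> "bxeejpybyoze" -> "ezoybypjeexb" -> "ezoybypjexb"
  "ydyacwmrcah" -> "ejegicsxign" -> "ngixscigeje" -> "ngixscigeje"
  probe: "dyq" -> "jew" -> "wej" -> "wej"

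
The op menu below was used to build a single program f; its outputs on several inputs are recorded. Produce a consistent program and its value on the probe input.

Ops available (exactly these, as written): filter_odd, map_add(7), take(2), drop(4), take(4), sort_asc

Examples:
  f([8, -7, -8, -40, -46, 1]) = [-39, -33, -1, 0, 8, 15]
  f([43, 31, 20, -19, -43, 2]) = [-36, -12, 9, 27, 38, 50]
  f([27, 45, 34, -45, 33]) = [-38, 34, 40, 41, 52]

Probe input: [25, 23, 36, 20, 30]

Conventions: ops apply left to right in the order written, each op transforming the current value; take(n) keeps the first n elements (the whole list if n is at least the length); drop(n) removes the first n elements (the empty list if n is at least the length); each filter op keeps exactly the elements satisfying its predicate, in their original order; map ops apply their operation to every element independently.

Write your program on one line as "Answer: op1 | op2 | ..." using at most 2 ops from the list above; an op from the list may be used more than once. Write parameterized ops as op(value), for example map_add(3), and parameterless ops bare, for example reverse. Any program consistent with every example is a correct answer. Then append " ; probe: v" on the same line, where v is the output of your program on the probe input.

map_add(7) | sort_asc ; probe: [27, 30, 32, 37, 43]

Check, running the answer program on each example:
  [8, -7, -8, -40, -46, 1] -> [15, 0, -1, -33, -39, 8] -> [-39, -33, -1, 0, 8, 15]
  [43, 31, 20, -19, -43, 2] -> [50, 38, 27, -12, -36, 9] -> [-36, -12, 9, 27, 38, 50]
  [27, 45, 34, -45, 33] -> [34, 52, 41, -38, 40] -> [-38, 34, 40, 41, 52]
  probe: [25, 23, 36, 20, 30] -> [32, 30, 43, 27, 37] -> [27, 30, 32, 37, 43]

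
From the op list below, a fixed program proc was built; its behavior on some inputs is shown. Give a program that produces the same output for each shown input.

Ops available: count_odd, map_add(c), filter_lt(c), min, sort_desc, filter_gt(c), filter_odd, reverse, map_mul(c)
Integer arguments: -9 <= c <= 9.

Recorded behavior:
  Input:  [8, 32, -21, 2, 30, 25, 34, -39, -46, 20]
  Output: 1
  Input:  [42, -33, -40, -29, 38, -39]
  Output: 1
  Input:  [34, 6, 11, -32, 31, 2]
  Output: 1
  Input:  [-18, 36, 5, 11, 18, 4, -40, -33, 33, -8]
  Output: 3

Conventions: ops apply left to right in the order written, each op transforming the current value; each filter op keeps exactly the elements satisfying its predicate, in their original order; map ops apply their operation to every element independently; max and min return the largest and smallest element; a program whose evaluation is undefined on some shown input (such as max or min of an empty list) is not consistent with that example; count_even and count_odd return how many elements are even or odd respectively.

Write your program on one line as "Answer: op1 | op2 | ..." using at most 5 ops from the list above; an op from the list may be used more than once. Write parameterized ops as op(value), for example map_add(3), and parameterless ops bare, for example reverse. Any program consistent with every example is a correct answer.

filter_lt(0) | map_add(3) | filter_odd | count_odd

Check, running the answer program on each example:
  [8, 32, -21, 2, 30, 25, 34, -39, -46, 20] -> [-21, -39, -46] -> [-18, -36, -43] -> [-43] -> 1
  [42, -33, -40, -29, 38, -39] -> [-33, -40, -29, -39] -> [-30, -37, -26, -36] -> [-37] -> 1
  [34, 6, 11, -32, 31, 2] -> [-32] -> [-29] -> [-29] -> 1
  [-18, 36, 5, 11, 18, 4, -40, -33, 33, -8] -> [-18, -40, -33, -8] -> [-15, -37, -30, -5] -> [-15, -37, -5] -> 3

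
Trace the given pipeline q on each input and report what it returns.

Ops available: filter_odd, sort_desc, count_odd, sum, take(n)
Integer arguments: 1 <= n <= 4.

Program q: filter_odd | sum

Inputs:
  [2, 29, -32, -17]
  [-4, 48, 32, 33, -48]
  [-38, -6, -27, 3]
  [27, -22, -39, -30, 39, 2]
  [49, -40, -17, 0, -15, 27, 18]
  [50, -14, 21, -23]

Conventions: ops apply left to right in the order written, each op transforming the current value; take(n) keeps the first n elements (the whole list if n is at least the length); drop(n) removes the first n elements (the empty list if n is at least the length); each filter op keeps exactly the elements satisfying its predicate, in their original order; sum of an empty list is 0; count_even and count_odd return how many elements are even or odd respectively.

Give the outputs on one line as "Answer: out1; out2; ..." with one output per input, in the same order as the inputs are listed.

12; 33; -24; 27; 44; -2

Execution, op by op:
  [2, 29, -32, -17] -> [29, -17] -> 12
  [-4, 48, 32, 33, -48] -> [33] -> 33
  [-38, -6, -27, 3] -> [-27, 3] -> -24
  [27, -22, -39, -30, 39, 2] -> [27, -39, 39] -> 27
  [49, -40, -17, 0, -15, 27, 18] -> [49, -17, -15, 27] -> 44
  [50, -14, 21, -23] -> [21, -23] -> -2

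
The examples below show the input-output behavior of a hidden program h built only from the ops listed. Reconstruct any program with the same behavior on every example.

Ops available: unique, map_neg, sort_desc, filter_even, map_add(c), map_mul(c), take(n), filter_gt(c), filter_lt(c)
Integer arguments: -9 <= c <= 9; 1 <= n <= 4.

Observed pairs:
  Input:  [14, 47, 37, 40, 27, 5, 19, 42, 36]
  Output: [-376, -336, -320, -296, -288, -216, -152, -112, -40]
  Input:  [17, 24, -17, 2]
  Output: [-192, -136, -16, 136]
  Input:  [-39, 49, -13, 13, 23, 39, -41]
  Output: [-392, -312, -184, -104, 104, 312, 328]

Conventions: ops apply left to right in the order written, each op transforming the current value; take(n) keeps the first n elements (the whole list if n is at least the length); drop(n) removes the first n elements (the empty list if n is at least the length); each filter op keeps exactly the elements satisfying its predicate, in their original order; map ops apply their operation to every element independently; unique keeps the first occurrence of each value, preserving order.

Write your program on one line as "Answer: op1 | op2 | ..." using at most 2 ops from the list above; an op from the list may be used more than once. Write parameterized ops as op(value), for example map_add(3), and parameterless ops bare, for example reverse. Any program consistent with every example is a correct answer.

sort_desc | map_mul(-8)

Check, running the answer program on each example:
  [14, 47, 37, 40, 27, 5, 19, 42, 36] -> [47, 42, 40, 37, 36, 27, 19, 14, 5] -> [-376, -336, -320, -296, -288, -216, -152, -112, -40]
  [17, 24, -17, 2] -> [24, 17, 2, -17] -> [-192, -136, -16, 136]
  [-39, 49, -13, 13, 23, 39, -41] -> [49, 39, 23, 13, -13, -39, -41] -> [-392, -312, -184, -104, 104, 312, 328]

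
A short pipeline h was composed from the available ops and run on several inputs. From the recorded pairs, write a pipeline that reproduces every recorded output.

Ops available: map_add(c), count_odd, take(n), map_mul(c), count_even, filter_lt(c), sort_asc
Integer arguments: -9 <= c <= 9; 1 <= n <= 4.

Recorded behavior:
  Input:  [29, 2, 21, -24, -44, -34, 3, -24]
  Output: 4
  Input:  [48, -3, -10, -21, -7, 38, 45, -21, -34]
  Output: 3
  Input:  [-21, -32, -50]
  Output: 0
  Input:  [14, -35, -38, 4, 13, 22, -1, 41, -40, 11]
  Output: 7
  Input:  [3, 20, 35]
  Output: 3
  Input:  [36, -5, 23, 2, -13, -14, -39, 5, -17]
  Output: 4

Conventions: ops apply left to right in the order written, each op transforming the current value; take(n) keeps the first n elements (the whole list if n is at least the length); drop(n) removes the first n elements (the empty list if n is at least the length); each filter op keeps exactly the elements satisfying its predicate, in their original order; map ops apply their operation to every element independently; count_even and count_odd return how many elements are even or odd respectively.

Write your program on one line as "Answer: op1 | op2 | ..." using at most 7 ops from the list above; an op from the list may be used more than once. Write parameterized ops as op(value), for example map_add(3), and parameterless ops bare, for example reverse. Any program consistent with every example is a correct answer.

map_mul(-6) | map_add(-6) | filter_lt(3) | map_mul(-8) | sort_asc | count_even

Check, running the answer program on each example:
  [29, 2, 21, -24, -44, -34, 3, -24] -> [-174, -12, -126, 144, 264, 204, -18, 144] -> [-180, -18, -132, 138, 258, 198, -24, 138] -> [-180, -18, -132, -24] -> [1440, 144, 1056, 192] -> [144, 192, 1056, 1440] -> 4
  [48, -3, -10, -21, -7, 38, 45, -21, -34] -> [-288, 18, 60, 126, 42, -228, -270, 126, 204] -> [-294, 12, 54, 120, 36, -234, -276, 120, 198] -> [-294, -234, -276] -> [2352, 1872, 2208] -> [1872, 2208, 2352] -> 3
  [-21, -32, -50] -> [126, 192, 300] -> [120, 186, 294] -> [] -> [] -> [] -> 0
  [14, -35, -38, 4, 13, 22, -1, 41, -40, 11] -> [-84, 210, 228, -24, -78, -132, 6, -246, 240, -66] -> [-90, 204, 222, -30, -84, -138, 0, -252, 234, -72] -> [-90, -30, -84, -138, 0, -252, -72] -> [720, 240, 672, 1104, 0, 2016, 576] -> [0, 240, 576, 672, 720, 1104, 2016] -> 7
  [3, 20, 35] -> [-18, -120, -210] -> [-24, -126, -216] -> [-24, -126, -216] -> [192, 1008, 1728] -> [192, 1008, 1728] -> 3
  [36, -5, 23, 2, -13, -14, -39, 5, -17] -> [-216, 30, -138, -12, 78, 84, 234, -30, 102] -> [-222, 24, -144, -18, 72, 78, 228, -36, 96] -> [-222, -144, -18, -36] -> [1776, 1152, 144, 288] -> [144, 288, 1152, 1776] -> 4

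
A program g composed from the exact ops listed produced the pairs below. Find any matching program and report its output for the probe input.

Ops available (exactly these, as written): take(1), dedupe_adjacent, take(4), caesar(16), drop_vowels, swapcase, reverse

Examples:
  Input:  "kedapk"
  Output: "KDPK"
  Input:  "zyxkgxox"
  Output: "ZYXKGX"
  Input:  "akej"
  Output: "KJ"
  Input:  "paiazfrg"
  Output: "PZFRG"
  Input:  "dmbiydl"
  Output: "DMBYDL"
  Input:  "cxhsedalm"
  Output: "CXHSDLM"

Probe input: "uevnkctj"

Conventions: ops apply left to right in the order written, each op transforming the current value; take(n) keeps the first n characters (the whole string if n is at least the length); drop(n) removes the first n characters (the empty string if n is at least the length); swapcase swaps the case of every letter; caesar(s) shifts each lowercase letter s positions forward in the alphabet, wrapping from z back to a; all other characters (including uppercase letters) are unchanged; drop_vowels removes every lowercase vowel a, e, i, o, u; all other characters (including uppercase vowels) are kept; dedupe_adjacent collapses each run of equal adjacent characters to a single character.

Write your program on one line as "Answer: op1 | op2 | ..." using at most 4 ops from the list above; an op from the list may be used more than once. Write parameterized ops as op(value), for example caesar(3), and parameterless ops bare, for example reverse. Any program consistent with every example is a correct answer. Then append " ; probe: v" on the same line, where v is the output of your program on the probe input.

drop_vowels | swapcase | dedupe_adjacent ; probe: "VNKCTJ"

Check, running the answer program on each example:
  "kedapk" -> "kdpk" -> "KDPK" -> "KDPK"
  "zyxkgxox" -> "zyxkgxx" -> "ZYXKGXX" -> "ZYXKGX"
  "akej" -> "kj" -> "KJ" -> "KJ"
  "paiazfrg" -> "pzfrg" -> "PZFRG" -> "PZFRG"
  "dmbiydl" -> "dmbydl" -> "DMBYDL" -> "DMBYDL"
  "cxhsedalm" -> "cxhsdlm" -> "CXHSDLM" -> "CXHSDLM"
  probe: "uevnkctj" -> "vnkctj" -> "VNKCTJ" -> "VNKCTJ"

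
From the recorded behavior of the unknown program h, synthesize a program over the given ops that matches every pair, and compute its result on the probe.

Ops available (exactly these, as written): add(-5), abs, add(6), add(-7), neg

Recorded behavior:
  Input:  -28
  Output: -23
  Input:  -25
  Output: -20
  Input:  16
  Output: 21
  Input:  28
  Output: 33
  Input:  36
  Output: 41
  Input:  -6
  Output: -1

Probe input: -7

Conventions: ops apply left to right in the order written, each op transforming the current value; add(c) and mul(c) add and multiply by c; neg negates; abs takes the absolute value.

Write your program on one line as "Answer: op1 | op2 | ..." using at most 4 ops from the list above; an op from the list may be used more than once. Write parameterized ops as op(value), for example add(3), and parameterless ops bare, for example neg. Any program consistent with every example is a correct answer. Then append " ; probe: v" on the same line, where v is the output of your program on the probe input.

neg | add(-5) | neg ; probe: -2

Check, running the answer program on each example:
  -28 -> 28 -> 23 -> -23
  -25 -> 25 -> 20 -> -20
  16 -> -16 -> -21 -> 21
  28 -> -28 -> -33 -> 33
  36 -> -36 -> -41 -> 41
  -6 -> 6 -> 1 -> -1
  probe: -7 -> 7 -> 2 -> -2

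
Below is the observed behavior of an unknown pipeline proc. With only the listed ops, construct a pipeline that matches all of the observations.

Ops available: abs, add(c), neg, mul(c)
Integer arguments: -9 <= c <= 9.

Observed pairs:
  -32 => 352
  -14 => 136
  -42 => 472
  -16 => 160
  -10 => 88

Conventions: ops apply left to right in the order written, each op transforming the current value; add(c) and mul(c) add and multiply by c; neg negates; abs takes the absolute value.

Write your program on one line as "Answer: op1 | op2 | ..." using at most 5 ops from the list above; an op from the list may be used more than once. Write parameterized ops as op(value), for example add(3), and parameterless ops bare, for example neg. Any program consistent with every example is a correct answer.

abs | mul(-3) | add(4) | add(4) | mul(-4)

Check, running the answer program on each example:
  -32 -> 32 -> -96 -> -92 -> -88 -> 352
  -14 -> 14 -> -42 -> -38 -> -34 -> 136
  -42 -> 42 -> -126 -> -122 -> -118 -> 472
  -16 -> 16 -> -48 -> -44 -> -40 -> 160
  -10 -> 10 -> -30 -> -26 -> -22 -> 88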